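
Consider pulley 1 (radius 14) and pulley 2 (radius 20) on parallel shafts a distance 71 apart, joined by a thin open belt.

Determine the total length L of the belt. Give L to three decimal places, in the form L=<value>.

L=249.321

open belt: β = asin((r2−r1)/C) = asin(6/71) = 4.8477°
wrap1 = π − 2β = 170.3046°
wrap2 = π + 2β = 189.6954°
tangent length = C·cosβ = 70.7460
L = r1·wrap1 + r2·wrap2 + 2·C·cosβ = 14·2.9724 + 20·3.3108 + 2·70.7460 = 249.3215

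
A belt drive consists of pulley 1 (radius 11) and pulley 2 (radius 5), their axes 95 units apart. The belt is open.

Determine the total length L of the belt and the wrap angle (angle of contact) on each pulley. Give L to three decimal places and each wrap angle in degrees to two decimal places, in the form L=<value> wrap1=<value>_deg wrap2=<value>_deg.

L=240.645 wrap1=187.24_deg wrap2=172.76_deg

open belt: β = asin((r2−r1)/C) = asin(-6/95) = -3.6211°
wrap1 = π − 2β = 187.2422°
wrap2 = π + 2β = 172.7578°
tangent length = C·cosβ = 94.8103
L = r1·wrap1 + r2·wrap2 + 2·C·cosβ = 11·3.2680 + 5·3.0152 + 2·94.8103 = 240.6446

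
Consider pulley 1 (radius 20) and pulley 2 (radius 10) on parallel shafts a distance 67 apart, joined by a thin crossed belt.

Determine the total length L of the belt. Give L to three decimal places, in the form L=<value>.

crossed belt: β = asin((r1+r2)/C) = asin(30/67) = 26.6001°
wrap1 = wrap2 = π + 2β = 233.2003°
tangent length = C·cosβ = 59.9083
L = (r1+r2)·wrap + 2·C·cosβ = 30·4.0701 + 2·59.9083 = 241.9199

L=241.920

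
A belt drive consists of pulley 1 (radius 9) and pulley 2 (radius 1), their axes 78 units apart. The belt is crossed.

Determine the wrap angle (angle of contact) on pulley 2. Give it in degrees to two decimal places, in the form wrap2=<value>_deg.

wrap2=194.73_deg

crossed belt: β = asin((r1+r2)/C) = asin(10/78) = 7.3659°
wrap1 = wrap2 = π + 2β = 194.7318°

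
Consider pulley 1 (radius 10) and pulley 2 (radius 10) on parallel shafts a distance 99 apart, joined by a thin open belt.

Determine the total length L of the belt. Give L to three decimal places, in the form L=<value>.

L=260.832

open belt: β = asin((r2−r1)/C) = asin(0/99) = 0.0000°
wrap1 = π − 2β = 180.0000°
wrap2 = π + 2β = 180.0000°
tangent length = C·cosβ = 99.0000
L = r1·wrap1 + r2·wrap2 + 2·C·cosβ = 10·3.1416 + 10·3.1416 + 2·99.0000 = 260.8319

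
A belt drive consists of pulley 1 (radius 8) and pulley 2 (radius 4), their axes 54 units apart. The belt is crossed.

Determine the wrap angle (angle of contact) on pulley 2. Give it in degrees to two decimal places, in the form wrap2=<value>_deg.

crossed belt: β = asin((r1+r2)/C) = asin(12/54) = 12.8396°
wrap1 = wrap2 = π + 2β = 205.6792°

wrap2=205.68_deg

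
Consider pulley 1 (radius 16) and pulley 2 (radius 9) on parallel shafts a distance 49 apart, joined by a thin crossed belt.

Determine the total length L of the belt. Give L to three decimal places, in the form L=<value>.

crossed belt: β = asin((r1+r2)/C) = asin(25/49) = 30.6774°
wrap1 = wrap2 = π + 2β = 241.3548°
tangent length = C·cosβ = 42.1426
L = (r1+r2)·wrap + 2·C·cosβ = 25·4.2124 + 2·42.1426 = 189.5961

L=189.596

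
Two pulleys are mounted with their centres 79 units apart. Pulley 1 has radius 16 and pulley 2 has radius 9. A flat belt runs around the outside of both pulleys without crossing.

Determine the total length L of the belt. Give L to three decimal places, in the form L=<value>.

L=237.160

open belt: β = asin((r2−r1)/C) = asin(-7/79) = -5.0835°
wrap1 = π − 2β = 190.1670°
wrap2 = π + 2β = 169.8330°
tangent length = C·cosβ = 78.6893
L = r1·wrap1 + r2·wrap2 + 2·C·cosβ = 16·3.3190 + 9·2.9641 + 2·78.6893 = 237.1605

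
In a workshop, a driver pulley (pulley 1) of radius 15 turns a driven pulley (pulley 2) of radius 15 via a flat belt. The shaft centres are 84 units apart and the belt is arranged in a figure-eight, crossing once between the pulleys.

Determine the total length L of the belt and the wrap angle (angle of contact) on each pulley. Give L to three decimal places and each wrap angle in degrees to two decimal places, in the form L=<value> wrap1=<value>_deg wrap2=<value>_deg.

crossed belt: β = asin((r1+r2)/C) = asin(30/84) = 20.9248°
wrap1 = wrap2 = π + 2β = 221.8497°
tangent length = C·cosβ = 78.4602
L = (r1+r2)·wrap + 2·C·cosβ = 30·3.8720 + 2·78.4602 = 273.0806

L=273.081 wrap1=221.85_deg wrap2=221.85_deg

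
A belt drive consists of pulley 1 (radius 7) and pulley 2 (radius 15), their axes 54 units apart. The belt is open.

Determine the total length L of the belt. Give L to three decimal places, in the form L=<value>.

open belt: β = asin((r2−r1)/C) = asin(8/54) = 8.5196°
wrap1 = π − 2β = 162.9608°
wrap2 = π + 2β = 197.0392°
tangent length = C·cosβ = 53.4041
L = r1·wrap1 + r2·wrap2 + 2·C·cosβ = 7·2.8442 + 15·3.4390 + 2·53.4041 = 178.3024

L=178.302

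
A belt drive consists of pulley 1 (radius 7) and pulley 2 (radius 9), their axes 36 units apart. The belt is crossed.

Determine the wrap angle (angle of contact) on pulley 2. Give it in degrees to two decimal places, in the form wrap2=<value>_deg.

wrap2=232.78_deg

crossed belt: β = asin((r1+r2)/C) = asin(16/36) = 26.3878°
wrap1 = wrap2 = π + 2β = 232.7756°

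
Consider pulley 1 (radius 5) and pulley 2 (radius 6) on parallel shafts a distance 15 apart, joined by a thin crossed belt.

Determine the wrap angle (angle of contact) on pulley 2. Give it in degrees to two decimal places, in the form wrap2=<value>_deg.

crossed belt: β = asin((r1+r2)/C) = asin(11/15) = 47.1666°
wrap1 = wrap2 = π + 2β = 274.3331°

wrap2=274.33_deg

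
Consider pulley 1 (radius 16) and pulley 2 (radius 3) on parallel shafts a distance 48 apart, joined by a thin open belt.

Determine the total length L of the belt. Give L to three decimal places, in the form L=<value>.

open belt: β = asin((r2−r1)/C) = asin(-13/48) = -15.7139°
wrap1 = π − 2β = 211.4277°
wrap2 = π + 2β = 148.5723°
tangent length = C·cosβ = 46.2061
L = r1·wrap1 + r2·wrap2 + 2·C·cosβ = 16·3.6901 + 3·2.5931 + 2·46.2061 = 159.2331

L=159.233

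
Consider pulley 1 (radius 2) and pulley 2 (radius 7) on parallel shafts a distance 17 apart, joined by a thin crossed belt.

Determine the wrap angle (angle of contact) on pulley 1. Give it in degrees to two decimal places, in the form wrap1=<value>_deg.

wrap1=243.93_deg

crossed belt: β = asin((r1+r2)/C) = asin(9/17) = 31.9657°
wrap1 = wrap2 = π + 2β = 243.9314°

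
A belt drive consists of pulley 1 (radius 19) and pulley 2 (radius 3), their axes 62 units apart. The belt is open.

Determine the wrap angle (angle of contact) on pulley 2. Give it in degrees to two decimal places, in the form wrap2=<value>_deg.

open belt: β = asin((r2−r1)/C) = asin(-16/62) = -14.9552°
wrap1 = π − 2β = 209.9105°
wrap2 = π + 2β = 150.0895°

wrap2=150.09_deg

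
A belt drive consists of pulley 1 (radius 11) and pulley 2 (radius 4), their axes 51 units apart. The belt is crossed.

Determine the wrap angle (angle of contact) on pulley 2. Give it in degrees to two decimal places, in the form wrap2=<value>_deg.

wrap2=214.21_deg

crossed belt: β = asin((r1+r2)/C) = asin(15/51) = 17.1046°
wrap1 = wrap2 = π + 2β = 214.2093°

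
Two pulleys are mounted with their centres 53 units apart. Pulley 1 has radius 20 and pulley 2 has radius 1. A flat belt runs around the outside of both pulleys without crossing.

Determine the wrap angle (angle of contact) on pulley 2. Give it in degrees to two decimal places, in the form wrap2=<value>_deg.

open belt: β = asin((r2−r1)/C) = asin(-19/53) = -21.0075°
wrap1 = π − 2β = 222.0151°
wrap2 = π + 2β = 137.9849°

wrap2=137.98_deg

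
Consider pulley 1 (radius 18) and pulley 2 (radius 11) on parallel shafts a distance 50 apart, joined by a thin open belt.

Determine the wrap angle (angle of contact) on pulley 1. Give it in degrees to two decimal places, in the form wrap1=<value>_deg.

open belt: β = asin((r2−r1)/C) = asin(-7/50) = -8.0478°
wrap1 = π − 2β = 196.0957°
wrap2 = π + 2β = 163.9043°

wrap1=196.10_deg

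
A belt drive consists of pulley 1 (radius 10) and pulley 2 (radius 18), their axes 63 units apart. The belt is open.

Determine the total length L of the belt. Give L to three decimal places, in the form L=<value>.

open belt: β = asin((r2−r1)/C) = asin(8/63) = 7.2954°
wrap1 = π − 2β = 165.4093°
wrap2 = π + 2β = 194.5907°
tangent length = C·cosβ = 62.4900
L = r1·wrap1 + r2·wrap2 + 2·C·cosβ = 10·2.8869 + 18·3.3962 + 2·62.4900 = 214.9818

L=214.982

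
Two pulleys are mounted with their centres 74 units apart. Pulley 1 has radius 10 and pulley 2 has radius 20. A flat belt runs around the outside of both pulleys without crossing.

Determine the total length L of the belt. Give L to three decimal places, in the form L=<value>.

L=243.601

open belt: β = asin((r2−r1)/C) = asin(10/74) = 7.7664°
wrap1 = π − 2β = 164.4671°
wrap2 = π + 2β = 195.5329°
tangent length = C·cosβ = 73.3212
L = r1·wrap1 + r2·wrap2 + 2·C·cosβ = 10·2.8705 + 20·3.4127 + 2·73.3212 = 243.6012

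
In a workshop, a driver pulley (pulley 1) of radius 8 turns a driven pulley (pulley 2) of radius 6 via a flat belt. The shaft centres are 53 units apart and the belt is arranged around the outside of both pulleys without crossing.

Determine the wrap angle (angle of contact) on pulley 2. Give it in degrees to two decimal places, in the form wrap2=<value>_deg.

open belt: β = asin((r2−r1)/C) = asin(-2/53) = -2.1626°
wrap1 = π − 2β = 184.3252°
wrap2 = π + 2β = 175.6748°

wrap2=175.67_deg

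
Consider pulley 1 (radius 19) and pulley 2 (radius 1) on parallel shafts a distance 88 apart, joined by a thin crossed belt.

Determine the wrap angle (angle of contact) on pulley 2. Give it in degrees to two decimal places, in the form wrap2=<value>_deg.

crossed belt: β = asin((r1+r2)/C) = asin(20/88) = 13.1366°
wrap1 = wrap2 = π + 2β = 206.2731°

wrap2=206.27_deg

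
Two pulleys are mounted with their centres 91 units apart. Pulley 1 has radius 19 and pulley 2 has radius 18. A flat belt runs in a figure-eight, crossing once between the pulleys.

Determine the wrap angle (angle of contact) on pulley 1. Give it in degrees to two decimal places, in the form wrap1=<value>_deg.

crossed belt: β = asin((r1+r2)/C) = asin(37/91) = 23.9910°
wrap1 = wrap2 = π + 2β = 227.9820°

wrap1=227.98_deg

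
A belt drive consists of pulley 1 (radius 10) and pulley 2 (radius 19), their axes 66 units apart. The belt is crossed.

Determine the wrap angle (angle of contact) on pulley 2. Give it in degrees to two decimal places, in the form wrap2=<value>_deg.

wrap2=232.13_deg

crossed belt: β = asin((r1+r2)/C) = asin(29/66) = 26.0652°
wrap1 = wrap2 = π + 2β = 232.1304°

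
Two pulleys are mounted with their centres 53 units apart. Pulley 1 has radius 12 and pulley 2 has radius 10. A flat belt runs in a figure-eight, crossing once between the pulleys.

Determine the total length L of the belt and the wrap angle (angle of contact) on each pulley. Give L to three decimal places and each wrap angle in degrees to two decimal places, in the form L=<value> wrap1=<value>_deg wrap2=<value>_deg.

L=184.386 wrap1=229.05_deg wrap2=229.05_deg

crossed belt: β = asin((r1+r2)/C) = asin(22/53) = 24.5253°
wrap1 = wrap2 = π + 2β = 229.0505°
tangent length = C·cosβ = 48.2183
L = (r1+r2)·wrap + 2·C·cosβ = 22·3.9977 + 2·48.2183 = 184.3856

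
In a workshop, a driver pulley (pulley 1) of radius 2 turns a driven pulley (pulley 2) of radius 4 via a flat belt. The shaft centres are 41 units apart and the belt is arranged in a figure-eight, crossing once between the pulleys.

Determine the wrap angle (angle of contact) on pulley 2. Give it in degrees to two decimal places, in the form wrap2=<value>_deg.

wrap2=196.83_deg

crossed belt: β = asin((r1+r2)/C) = asin(6/41) = 8.4150°
wrap1 = wrap2 = π + 2β = 196.8299°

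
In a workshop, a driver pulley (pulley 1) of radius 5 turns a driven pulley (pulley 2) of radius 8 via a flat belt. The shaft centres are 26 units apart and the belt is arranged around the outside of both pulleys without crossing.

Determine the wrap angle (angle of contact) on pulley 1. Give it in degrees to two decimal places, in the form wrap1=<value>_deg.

open belt: β = asin((r2−r1)/C) = asin(3/26) = 6.6258°
wrap1 = π − 2β = 166.7484°
wrap2 = π + 2β = 193.2516°

wrap1=166.75_deg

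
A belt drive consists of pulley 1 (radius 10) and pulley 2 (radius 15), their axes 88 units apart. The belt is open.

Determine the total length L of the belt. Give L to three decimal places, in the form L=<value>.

L=254.824

open belt: β = asin((r2−r1)/C) = asin(5/88) = 3.2572°
wrap1 = π − 2β = 173.4856°
wrap2 = π + 2β = 186.5144°
tangent length = C·cosβ = 87.8578
L = r1·wrap1 + r2·wrap2 + 2·C·cosβ = 10·3.0279 + 15·3.2553 + 2·87.8578 = 254.8240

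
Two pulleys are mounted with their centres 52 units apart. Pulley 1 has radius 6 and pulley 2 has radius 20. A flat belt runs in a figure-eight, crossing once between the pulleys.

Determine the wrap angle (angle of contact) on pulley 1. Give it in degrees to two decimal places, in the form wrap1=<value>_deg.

crossed belt: β = asin((r1+r2)/C) = asin(26/52) = 30.0000°
wrap1 = wrap2 = π + 2β = 240.0000°

wrap1=240.00_deg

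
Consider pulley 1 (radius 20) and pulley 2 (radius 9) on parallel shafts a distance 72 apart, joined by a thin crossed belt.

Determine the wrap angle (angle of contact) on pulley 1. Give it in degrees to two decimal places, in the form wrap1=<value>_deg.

crossed belt: β = asin((r1+r2)/C) = asin(29/72) = 23.7519°
wrap1 = wrap2 = π + 2β = 227.5039°

wrap1=227.50_deg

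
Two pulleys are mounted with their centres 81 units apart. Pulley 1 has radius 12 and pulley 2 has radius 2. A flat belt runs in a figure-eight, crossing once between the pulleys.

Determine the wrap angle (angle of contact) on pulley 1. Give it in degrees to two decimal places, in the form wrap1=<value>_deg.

crossed belt: β = asin((r1+r2)/C) = asin(14/81) = 9.9530°
wrap1 = wrap2 = π + 2β = 199.9059°

wrap1=199.91_deg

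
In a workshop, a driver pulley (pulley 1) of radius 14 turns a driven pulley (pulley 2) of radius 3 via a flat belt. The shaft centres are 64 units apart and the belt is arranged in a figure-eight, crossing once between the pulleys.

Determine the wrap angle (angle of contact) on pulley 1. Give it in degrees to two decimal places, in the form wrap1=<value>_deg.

wrap1=210.81_deg

crossed belt: β = asin((r1+r2)/C) = asin(17/64) = 15.4041°
wrap1 = wrap2 = π + 2β = 210.8082°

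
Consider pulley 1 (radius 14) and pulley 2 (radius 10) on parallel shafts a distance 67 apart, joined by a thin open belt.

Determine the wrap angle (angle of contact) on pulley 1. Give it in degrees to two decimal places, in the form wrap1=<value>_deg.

open belt: β = asin((r2−r1)/C) = asin(-4/67) = -3.4227°
wrap1 = π − 2β = 186.8454°
wrap2 = π + 2β = 173.1546°

wrap1=186.85_deg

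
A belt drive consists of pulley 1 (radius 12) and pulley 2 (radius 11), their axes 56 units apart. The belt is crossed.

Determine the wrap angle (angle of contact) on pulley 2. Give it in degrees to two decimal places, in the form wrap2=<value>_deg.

crossed belt: β = asin((r1+r2)/C) = asin(23/56) = 24.2497°
wrap1 = wrap2 = π + 2β = 228.4994°

wrap2=228.50_deg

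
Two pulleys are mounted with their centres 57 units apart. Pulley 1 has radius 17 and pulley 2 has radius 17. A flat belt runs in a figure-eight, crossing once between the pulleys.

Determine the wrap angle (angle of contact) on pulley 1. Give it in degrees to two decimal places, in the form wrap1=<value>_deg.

crossed belt: β = asin((r1+r2)/C) = asin(34/57) = 36.6190°
wrap1 = wrap2 = π + 2β = 253.2380°

wrap1=253.24_deg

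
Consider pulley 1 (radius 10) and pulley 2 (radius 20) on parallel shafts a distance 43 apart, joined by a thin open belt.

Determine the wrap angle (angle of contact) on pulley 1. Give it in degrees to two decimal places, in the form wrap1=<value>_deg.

wrap1=153.10_deg

open belt: β = asin((r2−r1)/C) = asin(10/43) = 13.4477°
wrap1 = π − 2β = 153.1045°
wrap2 = π + 2β = 206.8955°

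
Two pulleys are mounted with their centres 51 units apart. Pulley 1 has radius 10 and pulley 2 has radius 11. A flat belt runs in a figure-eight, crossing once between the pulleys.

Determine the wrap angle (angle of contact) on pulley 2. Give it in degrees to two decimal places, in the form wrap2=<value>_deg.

wrap2=228.63_deg

crossed belt: β = asin((r1+r2)/C) = asin(21/51) = 24.3157°
wrap1 = wrap2 = π + 2β = 228.6315°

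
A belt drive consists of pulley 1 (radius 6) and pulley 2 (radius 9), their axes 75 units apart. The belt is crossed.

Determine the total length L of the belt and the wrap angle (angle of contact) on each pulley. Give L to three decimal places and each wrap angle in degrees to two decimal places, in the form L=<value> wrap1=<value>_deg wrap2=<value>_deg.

L=200.134 wrap1=203.07_deg wrap2=203.07_deg

crossed belt: β = asin((r1+r2)/C) = asin(15/75) = 11.5370°
wrap1 = wrap2 = π + 2β = 203.0739°
tangent length = C·cosβ = 73.4847
L = (r1+r2)·wrap + 2·C·cosβ = 15·3.5443 + 2·73.4847 = 200.1340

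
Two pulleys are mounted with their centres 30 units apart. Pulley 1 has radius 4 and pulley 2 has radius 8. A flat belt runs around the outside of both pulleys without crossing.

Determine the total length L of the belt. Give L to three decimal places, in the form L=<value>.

open belt: β = asin((r2−r1)/C) = asin(4/30) = 7.6623°
wrap1 = π − 2β = 164.6755°
wrap2 = π + 2β = 195.3245°
tangent length = C·cosβ = 29.7321
L = r1·wrap1 + r2·wrap2 + 2·C·cosβ = 4·2.8741 + 8·3.4091 + 2·29.7321 = 98.2332

L=98.233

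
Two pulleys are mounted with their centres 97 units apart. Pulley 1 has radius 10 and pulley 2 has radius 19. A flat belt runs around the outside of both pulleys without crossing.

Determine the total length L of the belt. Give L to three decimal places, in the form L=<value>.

open belt: β = asin((r2−r1)/C) = asin(9/97) = 5.3238°
wrap1 = π − 2β = 169.3525°
wrap2 = π + 2β = 190.6475°
tangent length = C·cosβ = 96.5816
L = r1·wrap1 + r2·wrap2 + 2·C·cosβ = 10·2.9558 + 19·3.3274 + 2·96.5816 = 285.9418

L=285.942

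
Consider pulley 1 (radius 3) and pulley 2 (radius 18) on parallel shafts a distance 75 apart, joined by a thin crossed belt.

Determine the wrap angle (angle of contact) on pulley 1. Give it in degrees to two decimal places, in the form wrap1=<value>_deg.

crossed belt: β = asin((r1+r2)/C) = asin(21/75) = 16.2602°
wrap1 = wrap2 = π + 2β = 212.5204°

wrap1=212.52_deg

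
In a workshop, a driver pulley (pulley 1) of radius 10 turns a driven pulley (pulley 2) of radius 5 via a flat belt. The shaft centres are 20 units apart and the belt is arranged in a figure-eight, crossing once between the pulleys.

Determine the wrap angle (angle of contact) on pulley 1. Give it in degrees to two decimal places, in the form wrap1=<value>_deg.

crossed belt: β = asin((r1+r2)/C) = asin(15/20) = 48.5904°
wrap1 = wrap2 = π + 2β = 277.1808°

wrap1=277.18_deg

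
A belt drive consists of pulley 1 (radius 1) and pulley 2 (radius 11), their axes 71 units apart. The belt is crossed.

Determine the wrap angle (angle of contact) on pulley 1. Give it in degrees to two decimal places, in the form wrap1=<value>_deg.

wrap1=199.46_deg

crossed belt: β = asin((r1+r2)/C) = asin(12/71) = 9.7305°
wrap1 = wrap2 = π + 2β = 199.4610°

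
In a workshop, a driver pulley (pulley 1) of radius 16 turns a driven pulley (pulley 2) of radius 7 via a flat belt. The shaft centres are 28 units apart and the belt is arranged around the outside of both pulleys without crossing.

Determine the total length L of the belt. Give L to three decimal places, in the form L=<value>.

L=131.175

open belt: β = asin((r2−r1)/C) = asin(-9/28) = -18.7493°
wrap1 = π − 2β = 217.4987°
wrap2 = π + 2β = 142.5013°
tangent length = C·cosβ = 26.5141
L = r1·wrap1 + r2·wrap2 + 2·C·cosβ = 16·3.7961 + 7·2.4871 + 2·26.5141 = 131.1752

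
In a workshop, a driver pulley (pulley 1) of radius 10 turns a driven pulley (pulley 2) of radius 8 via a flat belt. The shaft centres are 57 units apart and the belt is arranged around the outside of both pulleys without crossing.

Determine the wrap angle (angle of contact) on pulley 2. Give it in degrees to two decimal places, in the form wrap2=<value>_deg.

open belt: β = asin((r2−r1)/C) = asin(-2/57) = -2.0108°
wrap1 = π − 2β = 184.0216°
wrap2 = π + 2β = 175.9784°

wrap2=175.98_deg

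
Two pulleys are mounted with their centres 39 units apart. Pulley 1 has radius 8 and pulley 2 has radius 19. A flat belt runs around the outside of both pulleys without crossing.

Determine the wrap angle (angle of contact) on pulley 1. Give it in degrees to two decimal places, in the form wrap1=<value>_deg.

open belt: β = asin((r2−r1)/C) = asin(11/39) = 16.3827°
wrap1 = π − 2β = 147.2347°
wrap2 = π + 2β = 212.7653°

wrap1=147.23_deg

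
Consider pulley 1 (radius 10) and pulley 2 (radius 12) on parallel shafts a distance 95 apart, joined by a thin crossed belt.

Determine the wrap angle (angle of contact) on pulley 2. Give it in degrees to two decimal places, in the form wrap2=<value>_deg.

wrap2=206.78_deg

crossed belt: β = asin((r1+r2)/C) = asin(22/95) = 13.3900°
wrap1 = wrap2 = π + 2β = 206.7801°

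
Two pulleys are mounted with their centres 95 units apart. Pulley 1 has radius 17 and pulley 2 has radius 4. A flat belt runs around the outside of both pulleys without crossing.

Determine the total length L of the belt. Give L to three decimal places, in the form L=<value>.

open belt: β = asin((r2−r1)/C) = asin(-13/95) = -7.8652°
wrap1 = π − 2β = 195.7303°
wrap2 = π + 2β = 164.2697°
tangent length = C·cosβ = 94.1063
L = r1·wrap1 + r2·wrap2 + 2·C·cosβ = 17·3.4161 + 4·2.8670 + 2·94.1063 = 257.7552

L=257.755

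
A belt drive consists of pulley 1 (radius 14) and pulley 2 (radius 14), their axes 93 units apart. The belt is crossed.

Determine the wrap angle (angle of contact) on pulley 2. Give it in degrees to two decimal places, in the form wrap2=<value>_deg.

wrap2=215.04_deg

crossed belt: β = asin((r1+r2)/C) = asin(28/93) = 17.5222°
wrap1 = wrap2 = π + 2β = 215.0444°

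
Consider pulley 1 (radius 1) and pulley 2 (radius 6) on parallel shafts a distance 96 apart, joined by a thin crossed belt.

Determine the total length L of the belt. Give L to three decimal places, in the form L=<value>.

crossed belt: β = asin((r1+r2)/C) = asin(7/96) = 4.1815°
wrap1 = wrap2 = π + 2β = 188.3631°
tangent length = C·cosβ = 95.7445
L = (r1+r2)·wrap + 2·C·cosβ = 7·3.2876 + 2·95.7445 = 214.5018

L=214.502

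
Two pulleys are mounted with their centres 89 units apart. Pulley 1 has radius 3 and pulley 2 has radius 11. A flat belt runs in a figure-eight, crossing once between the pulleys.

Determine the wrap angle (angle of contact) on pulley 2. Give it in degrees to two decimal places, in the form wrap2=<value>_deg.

wrap2=198.10_deg

crossed belt: β = asin((r1+r2)/C) = asin(14/89) = 9.0504°
wrap1 = wrap2 = π + 2β = 198.1008°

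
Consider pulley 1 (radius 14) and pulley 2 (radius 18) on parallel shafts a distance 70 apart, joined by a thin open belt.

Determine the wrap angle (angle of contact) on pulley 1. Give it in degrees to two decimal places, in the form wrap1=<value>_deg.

open belt: β = asin((r2−r1)/C) = asin(4/70) = 3.2758°
wrap1 = π − 2β = 173.4483°
wrap2 = π + 2β = 186.5517°

wrap1=173.45_deg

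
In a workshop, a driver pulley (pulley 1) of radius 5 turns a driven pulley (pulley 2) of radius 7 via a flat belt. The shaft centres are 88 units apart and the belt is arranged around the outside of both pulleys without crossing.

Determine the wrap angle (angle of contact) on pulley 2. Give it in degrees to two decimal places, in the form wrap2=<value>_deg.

wrap2=182.60_deg

open belt: β = asin((r2−r1)/C) = asin(2/88) = 1.3023°
wrap1 = π − 2β = 177.3954°
wrap2 = π + 2β = 182.6046°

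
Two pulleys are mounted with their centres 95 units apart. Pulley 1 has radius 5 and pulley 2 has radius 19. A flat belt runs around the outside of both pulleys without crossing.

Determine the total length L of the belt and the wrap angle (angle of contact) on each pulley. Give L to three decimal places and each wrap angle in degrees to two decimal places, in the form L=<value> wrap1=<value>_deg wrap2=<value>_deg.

L=267.465 wrap1=163.05_deg wrap2=196.95_deg

open belt: β = asin((r2−r1)/C) = asin(14/95) = 8.4745°
wrap1 = π − 2β = 163.0511°
wrap2 = π + 2β = 196.9489°
tangent length = C·cosβ = 93.9628
L = r1·wrap1 + r2·wrap2 + 2·C·cosβ = 5·2.8458 + 19·3.4374 + 2·93.9628 = 267.4651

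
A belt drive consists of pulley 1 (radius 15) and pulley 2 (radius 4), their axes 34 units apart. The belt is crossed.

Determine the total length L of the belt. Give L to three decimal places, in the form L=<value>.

L=138.614

crossed belt: β = asin((r1+r2)/C) = asin(19/34) = 33.9745°
wrap1 = wrap2 = π + 2β = 247.9490°
tangent length = C·cosβ = 28.1957
L = (r1+r2)·wrap + 2·C·cosβ = 19·4.3275 + 2·28.1957 = 138.6145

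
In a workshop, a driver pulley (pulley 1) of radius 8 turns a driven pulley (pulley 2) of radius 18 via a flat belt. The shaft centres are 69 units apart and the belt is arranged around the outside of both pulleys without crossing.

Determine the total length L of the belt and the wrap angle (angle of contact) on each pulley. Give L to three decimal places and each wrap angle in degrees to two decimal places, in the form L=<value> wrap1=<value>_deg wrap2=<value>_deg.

L=221.133 wrap1=163.33_deg wrap2=196.67_deg

open belt: β = asin((r2−r1)/C) = asin(10/69) = 8.3331°
wrap1 = π − 2β = 163.3338°
wrap2 = π + 2β = 196.6662°
tangent length = C·cosβ = 68.2715
L = r1·wrap1 + r2·wrap2 + 2·C·cosβ = 8·2.8507 + 18·3.4325 + 2·68.2715 = 221.1332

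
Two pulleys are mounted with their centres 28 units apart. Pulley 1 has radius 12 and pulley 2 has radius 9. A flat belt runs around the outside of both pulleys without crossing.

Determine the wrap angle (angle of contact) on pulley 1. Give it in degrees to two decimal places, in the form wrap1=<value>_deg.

wrap1=192.30_deg

open belt: β = asin((r2−r1)/C) = asin(-3/28) = -6.1506°
wrap1 = π − 2β = 192.3013°
wrap2 = π + 2β = 167.6987°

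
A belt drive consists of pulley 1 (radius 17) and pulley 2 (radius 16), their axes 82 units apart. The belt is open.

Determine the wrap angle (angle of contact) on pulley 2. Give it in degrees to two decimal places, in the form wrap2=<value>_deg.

wrap2=178.60_deg

open belt: β = asin((r2−r1)/C) = asin(-1/82) = -0.6987°
wrap1 = π − 2β = 181.3975°
wrap2 = π + 2β = 178.6025°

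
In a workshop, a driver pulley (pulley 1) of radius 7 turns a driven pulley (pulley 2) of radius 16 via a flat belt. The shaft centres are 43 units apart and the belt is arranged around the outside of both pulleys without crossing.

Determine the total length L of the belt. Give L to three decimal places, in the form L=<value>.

L=160.147

open belt: β = asin((r2−r1)/C) = asin(9/43) = 12.0815°
wrap1 = π − 2β = 155.8371°
wrap2 = π + 2β = 204.1629°
tangent length = C·cosβ = 42.0476
L = r1·wrap1 + r2·wrap2 + 2·C·cosβ = 7·2.7199 + 16·3.5633 + 2·42.0476 = 160.1473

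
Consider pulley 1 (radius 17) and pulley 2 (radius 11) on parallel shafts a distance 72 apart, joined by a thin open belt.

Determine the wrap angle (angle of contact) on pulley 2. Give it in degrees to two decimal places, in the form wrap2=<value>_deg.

open belt: β = asin((r2−r1)/C) = asin(-6/72) = -4.7802°
wrap1 = π − 2β = 189.5604°
wrap2 = π + 2β = 170.4396°

wrap2=170.44_deg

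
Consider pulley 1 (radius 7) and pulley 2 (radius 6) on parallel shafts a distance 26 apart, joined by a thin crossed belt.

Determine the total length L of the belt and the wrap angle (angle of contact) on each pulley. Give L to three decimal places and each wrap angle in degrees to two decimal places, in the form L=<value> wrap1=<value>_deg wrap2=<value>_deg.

crossed belt: β = asin((r1+r2)/C) = asin(13/26) = 30.0000°
wrap1 = wrap2 = π + 2β = 240.0000°
tangent length = C·cosβ = 22.5167
L = (r1+r2)·wrap + 2·C·cosβ = 13·4.1888 + 2·22.5167 = 99.4876

L=99.488 wrap1=240.00_deg wrap2=240.00_deg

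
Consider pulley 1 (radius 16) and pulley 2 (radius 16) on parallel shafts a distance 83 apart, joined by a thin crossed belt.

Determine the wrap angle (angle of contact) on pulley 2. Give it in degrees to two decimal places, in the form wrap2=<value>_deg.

crossed belt: β = asin((r1+r2)/C) = asin(32/83) = 22.6774°
wrap1 = wrap2 = π + 2β = 225.3548°

wrap2=225.35_deg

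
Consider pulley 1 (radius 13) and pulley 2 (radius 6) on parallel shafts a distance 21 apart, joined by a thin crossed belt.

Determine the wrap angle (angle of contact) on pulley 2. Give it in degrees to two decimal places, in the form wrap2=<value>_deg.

crossed belt: β = asin((r1+r2)/C) = asin(19/21) = 64.7912°
wrap1 = wrap2 = π + 2β = 309.5825°

wrap2=309.58_deg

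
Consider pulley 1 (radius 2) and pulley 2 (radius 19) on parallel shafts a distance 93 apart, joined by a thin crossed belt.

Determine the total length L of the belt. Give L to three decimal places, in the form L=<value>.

crossed belt: β = asin((r1+r2)/C) = asin(21/93) = 13.0503°
wrap1 = wrap2 = π + 2β = 206.1006°
tangent length = C·cosβ = 90.5980
L = (r1+r2)·wrap + 2·C·cosβ = 21·3.5971 + 2·90.5980 = 256.7358

L=256.736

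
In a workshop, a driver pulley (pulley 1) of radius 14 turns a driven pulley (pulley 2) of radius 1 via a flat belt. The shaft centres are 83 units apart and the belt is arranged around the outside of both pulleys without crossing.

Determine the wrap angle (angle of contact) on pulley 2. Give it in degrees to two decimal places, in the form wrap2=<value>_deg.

wrap2=161.98_deg

open belt: β = asin((r2−r1)/C) = asin(-13/83) = -9.0111°
wrap1 = π − 2β = 198.0223°
wrap2 = π + 2β = 161.9777°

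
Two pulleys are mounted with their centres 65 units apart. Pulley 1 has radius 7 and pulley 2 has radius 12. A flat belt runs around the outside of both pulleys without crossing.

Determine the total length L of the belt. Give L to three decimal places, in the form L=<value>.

open belt: β = asin((r2−r1)/C) = asin(5/65) = 4.4117°
wrap1 = π − 2β = 171.1765°
wrap2 = π + 2β = 188.8235°
tangent length = C·cosβ = 64.8074
L = r1·wrap1 + r2·wrap2 + 2·C·cosβ = 7·2.9876 + 12·3.2956 + 2·64.8074 = 190.0751

L=190.075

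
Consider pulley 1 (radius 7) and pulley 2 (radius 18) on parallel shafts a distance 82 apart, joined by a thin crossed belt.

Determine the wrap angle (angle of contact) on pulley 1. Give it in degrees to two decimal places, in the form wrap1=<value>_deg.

crossed belt: β = asin((r1+r2)/C) = asin(25/82) = 17.7508°
wrap1 = wrap2 = π + 2β = 215.5017°

wrap1=215.50_deg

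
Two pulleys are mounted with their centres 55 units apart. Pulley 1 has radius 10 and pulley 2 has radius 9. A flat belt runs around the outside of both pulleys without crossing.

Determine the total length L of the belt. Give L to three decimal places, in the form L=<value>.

L=169.708

open belt: β = asin((r2−r1)/C) = asin(-1/55) = -1.0418°
wrap1 = π − 2β = 182.0836°
wrap2 = π + 2β = 177.9164°
tangent length = C·cosβ = 54.9909
L = r1·wrap1 + r2·wrap2 + 2·C·cosβ = 10·3.1780 + 9·3.1052 + 2·54.9909 = 169.7084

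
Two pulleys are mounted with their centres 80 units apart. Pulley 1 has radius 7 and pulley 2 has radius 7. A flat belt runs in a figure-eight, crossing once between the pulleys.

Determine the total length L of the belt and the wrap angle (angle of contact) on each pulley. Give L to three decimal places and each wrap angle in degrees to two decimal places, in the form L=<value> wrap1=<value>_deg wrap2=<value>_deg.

crossed belt: β = asin((r1+r2)/C) = asin(14/80) = 10.0787°
wrap1 = wrap2 = π + 2β = 200.1573°
tangent length = C·cosβ = 78.7655
L = (r1+r2)·wrap + 2·C·cosβ = 14·3.4934 + 2·78.7655 = 206.4386

L=206.439 wrap1=200.16_deg wrap2=200.16_deg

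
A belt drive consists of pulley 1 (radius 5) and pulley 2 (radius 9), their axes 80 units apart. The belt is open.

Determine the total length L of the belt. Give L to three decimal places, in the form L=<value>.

L=204.182

open belt: β = asin((r2−r1)/C) = asin(4/80) = 2.8660°
wrap1 = π − 2β = 174.2680°
wrap2 = π + 2β = 185.7320°
tangent length = C·cosβ = 79.8999
L = r1·wrap1 + r2·wrap2 + 2·C·cosβ = 5·3.0416 + 9·3.2416 + 2·79.8999 = 204.1823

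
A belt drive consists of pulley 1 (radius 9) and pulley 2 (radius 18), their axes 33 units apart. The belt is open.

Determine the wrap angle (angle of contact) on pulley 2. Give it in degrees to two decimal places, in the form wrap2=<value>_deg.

wrap2=211.65_deg

open belt: β = asin((r2−r1)/C) = asin(9/33) = 15.8266°
wrap1 = π − 2β = 148.3468°
wrap2 = π + 2β = 211.6532°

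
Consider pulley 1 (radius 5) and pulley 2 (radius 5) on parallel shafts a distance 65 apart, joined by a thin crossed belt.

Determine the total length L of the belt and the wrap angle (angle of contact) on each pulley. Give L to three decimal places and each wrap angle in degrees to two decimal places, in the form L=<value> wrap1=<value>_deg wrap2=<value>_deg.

crossed belt: β = asin((r1+r2)/C) = asin(10/65) = 8.8499°
wrap1 = wrap2 = π + 2β = 197.6998°
tangent length = C·cosβ = 64.2262
L = (r1+r2)·wrap + 2·C·cosβ = 10·3.4505 + 2·64.2262 = 162.9574

L=162.957 wrap1=197.70_deg wrap2=197.70_deg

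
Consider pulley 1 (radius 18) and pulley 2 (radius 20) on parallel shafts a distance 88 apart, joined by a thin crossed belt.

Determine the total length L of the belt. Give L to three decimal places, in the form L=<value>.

crossed belt: β = asin((r1+r2)/C) = asin(38/88) = 25.5830°
wrap1 = wrap2 = π + 2β = 231.1660°
tangent length = C·cosβ = 79.3725
L = (r1+r2)·wrap + 2·C·cosβ = 38·4.0346 + 2·79.3725 = 312.0602

L=312.060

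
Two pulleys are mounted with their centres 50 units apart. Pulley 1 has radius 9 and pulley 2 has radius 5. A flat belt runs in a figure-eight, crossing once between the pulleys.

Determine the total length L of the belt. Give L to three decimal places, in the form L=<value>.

L=147.929

crossed belt: β = asin((r1+r2)/C) = asin(14/50) = 16.2602°
wrap1 = wrap2 = π + 2β = 212.5204°
tangent length = C·cosβ = 48.0000
L = (r1+r2)·wrap + 2·C·cosβ = 14·3.7092 + 2·48.0000 = 147.9285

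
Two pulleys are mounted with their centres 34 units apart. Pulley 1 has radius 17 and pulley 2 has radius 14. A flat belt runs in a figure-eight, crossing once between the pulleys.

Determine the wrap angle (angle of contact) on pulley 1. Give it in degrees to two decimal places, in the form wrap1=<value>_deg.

crossed belt: β = asin((r1+r2)/C) = asin(31/34) = 65.7504°
wrap1 = wrap2 = π + 2β = 311.5007°

wrap1=311.50_deg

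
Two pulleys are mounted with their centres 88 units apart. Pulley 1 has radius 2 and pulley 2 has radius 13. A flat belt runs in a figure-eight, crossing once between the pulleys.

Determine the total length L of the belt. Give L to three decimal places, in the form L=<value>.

L=225.687

crossed belt: β = asin((r1+r2)/C) = asin(15/88) = 9.8142°
wrap1 = wrap2 = π + 2β = 199.6285°
tangent length = C·cosβ = 86.7122
L = (r1+r2)·wrap + 2·C·cosβ = 15·3.4842 + 2·86.7122 = 225.6870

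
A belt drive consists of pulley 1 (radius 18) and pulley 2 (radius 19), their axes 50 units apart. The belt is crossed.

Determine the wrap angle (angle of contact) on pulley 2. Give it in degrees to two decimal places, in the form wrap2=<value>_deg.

wrap2=275.46_deg

crossed belt: β = asin((r1+r2)/C) = asin(37/50) = 47.7314°
wrap1 = wrap2 = π + 2β = 275.4628°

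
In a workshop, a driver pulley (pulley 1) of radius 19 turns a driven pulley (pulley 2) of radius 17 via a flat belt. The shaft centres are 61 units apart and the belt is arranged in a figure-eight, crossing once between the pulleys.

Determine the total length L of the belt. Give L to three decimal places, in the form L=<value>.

L=257.037

crossed belt: β = asin((r1+r2)/C) = asin(36/61) = 36.1686°
wrap1 = wrap2 = π + 2β = 252.3373°
tangent length = C·cosβ = 49.2443
L = (r1+r2)·wrap + 2·C·cosβ = 36·4.4041 + 2·49.2443 = 257.0368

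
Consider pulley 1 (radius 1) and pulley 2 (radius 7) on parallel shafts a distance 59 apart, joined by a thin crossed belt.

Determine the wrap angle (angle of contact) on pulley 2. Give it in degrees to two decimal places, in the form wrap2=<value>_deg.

crossed belt: β = asin((r1+r2)/C) = asin(8/59) = 7.7929°
wrap1 = wrap2 = π + 2β = 195.5858°

wrap2=195.59_deg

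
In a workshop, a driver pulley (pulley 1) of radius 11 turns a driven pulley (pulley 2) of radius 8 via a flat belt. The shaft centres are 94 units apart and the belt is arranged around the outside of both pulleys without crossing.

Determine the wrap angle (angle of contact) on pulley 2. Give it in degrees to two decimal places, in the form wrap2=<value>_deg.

open belt: β = asin((r2−r1)/C) = asin(-3/94) = -1.8289°
wrap1 = π − 2β = 183.6578°
wrap2 = π + 2β = 176.3422°

wrap2=176.34_deg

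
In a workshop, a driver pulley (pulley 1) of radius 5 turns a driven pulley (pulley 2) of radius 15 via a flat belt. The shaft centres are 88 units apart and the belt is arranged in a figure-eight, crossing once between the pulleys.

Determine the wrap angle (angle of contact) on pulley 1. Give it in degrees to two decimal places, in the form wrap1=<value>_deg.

crossed belt: β = asin((r1+r2)/C) = asin(20/88) = 13.1366°
wrap1 = wrap2 = π + 2β = 206.2731°

wrap1=206.27_deg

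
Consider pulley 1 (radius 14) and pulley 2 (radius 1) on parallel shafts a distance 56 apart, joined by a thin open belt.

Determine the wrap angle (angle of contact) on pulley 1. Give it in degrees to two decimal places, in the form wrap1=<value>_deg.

wrap1=206.85_deg

open belt: β = asin((r2−r1)/C) = asin(-13/56) = -13.4233°
wrap1 = π − 2β = 206.8465°
wrap2 = π + 2β = 153.1535°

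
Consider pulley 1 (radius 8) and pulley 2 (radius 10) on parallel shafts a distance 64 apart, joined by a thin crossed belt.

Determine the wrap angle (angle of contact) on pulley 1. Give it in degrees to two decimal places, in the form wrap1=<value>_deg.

crossed belt: β = asin((r1+r2)/C) = asin(18/64) = 16.3348°
wrap1 = wrap2 = π + 2β = 212.6696°

wrap1=212.67_deg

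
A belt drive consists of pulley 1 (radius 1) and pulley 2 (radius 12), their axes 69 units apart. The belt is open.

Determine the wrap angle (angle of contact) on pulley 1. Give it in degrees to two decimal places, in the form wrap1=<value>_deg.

open belt: β = asin((r2−r1)/C) = asin(11/69) = 9.1732°
wrap1 = π − 2β = 161.6535°
wrap2 = π + 2β = 198.3465°

wrap1=161.65_deg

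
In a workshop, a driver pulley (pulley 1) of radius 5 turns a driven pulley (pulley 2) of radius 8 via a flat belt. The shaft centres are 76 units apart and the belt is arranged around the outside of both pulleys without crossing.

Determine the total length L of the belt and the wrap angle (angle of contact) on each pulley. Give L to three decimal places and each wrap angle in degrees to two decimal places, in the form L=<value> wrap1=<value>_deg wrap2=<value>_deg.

L=192.959 wrap1=175.48_deg wrap2=184.52_deg

open belt: β = asin((r2−r1)/C) = asin(3/76) = 2.2623°
wrap1 = π − 2β = 175.4755°
wrap2 = π + 2β = 184.5245°
tangent length = C·cosβ = 75.9408
L = r1·wrap1 + r2·wrap2 + 2·C·cosβ = 5·3.0626 + 8·3.2206 + 2·75.9408 = 192.9591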